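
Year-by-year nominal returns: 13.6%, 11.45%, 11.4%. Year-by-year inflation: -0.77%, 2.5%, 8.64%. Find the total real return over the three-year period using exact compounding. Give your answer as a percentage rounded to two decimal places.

27.64%

Compound the nominal returns: 1.1360 × 1.1145 × 1.1140 = 1.410404.
Compound inflation: 0.9923 × 1.0250 × 1.0864 = 1.104986.
Deflate: 1.410404 / 1.104986 = 1.276401.
Total real return = 1.276401 − 1 → 27.64%.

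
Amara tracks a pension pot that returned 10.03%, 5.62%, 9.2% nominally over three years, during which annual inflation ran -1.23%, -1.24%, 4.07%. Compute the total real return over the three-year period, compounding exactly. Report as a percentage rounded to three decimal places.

25.011%

Compound the nominal returns: 1.1003 × 1.0562 × 1.0920 = 1.269053.
Compound inflation: 0.9877 × 0.9876 × 1.0407 = 1.015153.
Deflate: 1.269053 / 1.015153 = 1.250110.
Total real return = 1.250110 − 1 → 25.011%.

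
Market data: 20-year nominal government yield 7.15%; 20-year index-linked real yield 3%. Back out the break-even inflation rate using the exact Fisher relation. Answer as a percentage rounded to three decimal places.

4.029%

(1 + π) = (1 + i)/(1 + r) = 1.07150 / 1.03000 = 1.040291
Break-even inflation = 1.040291 − 1 → 4.029%.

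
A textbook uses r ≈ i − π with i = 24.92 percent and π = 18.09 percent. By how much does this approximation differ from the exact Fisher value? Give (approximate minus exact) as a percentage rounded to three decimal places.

Approximate: r ≈ 24.920% − 18.090% = 6.8300%
Exact: (1 + 0.2492)/(1 + 0.1809) − 1 = 5.7837%
Error = 6.8300% − 5.7837% = 1.0463% → 1.046%.

1.046%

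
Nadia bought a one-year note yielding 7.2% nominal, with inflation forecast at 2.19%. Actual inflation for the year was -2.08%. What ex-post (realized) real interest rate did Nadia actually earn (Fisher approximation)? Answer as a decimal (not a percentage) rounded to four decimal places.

0.0928

Ex-post: 7.2% − (-2.08%) = 9.280%
So the realized real rate is 0.0928.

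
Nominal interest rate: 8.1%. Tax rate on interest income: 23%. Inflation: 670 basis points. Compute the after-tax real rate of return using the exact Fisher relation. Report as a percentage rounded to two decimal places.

-0.43%

After-tax nominal return = 8.1% × (1 − 0.23) = 6.2370%.
1 + r = 1.06237 / 1.06700 = 0.995661
After-tax real rate = 0.995661 − 1 → -0.43%.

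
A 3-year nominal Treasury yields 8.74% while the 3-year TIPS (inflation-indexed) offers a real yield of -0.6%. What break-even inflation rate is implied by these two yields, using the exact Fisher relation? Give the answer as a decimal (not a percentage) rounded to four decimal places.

(1 + π) = (1 + i)/(1 + r) = 1.08740 / 0.99400 = 1.093964
Break-even inflation = 1.093964 − 1 → 0.0940.

0.0940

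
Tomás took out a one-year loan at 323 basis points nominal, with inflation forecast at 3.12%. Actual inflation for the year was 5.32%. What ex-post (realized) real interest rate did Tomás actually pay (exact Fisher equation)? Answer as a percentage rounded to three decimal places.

-1.984%

Ex-post: (1 + 0.0323)/(1 + 0.0532) − 1 = -1.9844%
So the realized real rate is -1.984%.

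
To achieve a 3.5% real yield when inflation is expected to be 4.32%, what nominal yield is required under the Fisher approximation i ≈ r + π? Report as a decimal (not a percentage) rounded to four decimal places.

i ≈ r + π = 3.5% + 4.32% = 0.0782.

0.0782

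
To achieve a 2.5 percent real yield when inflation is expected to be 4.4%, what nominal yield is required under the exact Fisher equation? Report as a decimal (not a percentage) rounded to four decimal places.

(1 + i) = (1 + r)(1 + π) = 1.02500 × 1.04400 = 1.07010
i = 1.07010 − 1, so the required nominal rate is 0.0701.

0.0701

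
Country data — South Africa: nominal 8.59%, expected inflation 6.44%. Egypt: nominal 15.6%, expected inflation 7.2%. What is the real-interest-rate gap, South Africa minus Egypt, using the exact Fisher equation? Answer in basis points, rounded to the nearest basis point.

South Africa: (1 + 0.0859)/(1 + 0.0644) − 1 = 2.0199%
Egypt: (1 + 0.1560)/(1 + 0.0720) − 1 = 7.8358%
Differential = 2.0199% − 7.8358% = -5.8159% → -582 basis points.

-582 basis points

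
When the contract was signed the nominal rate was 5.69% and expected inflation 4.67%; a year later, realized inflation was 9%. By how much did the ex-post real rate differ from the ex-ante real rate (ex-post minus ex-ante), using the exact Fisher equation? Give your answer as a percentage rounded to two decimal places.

-4.01%

Ex-ante: (1 + 0.0569)/(1 + 0.0467) − 1 = 0.9745%
Ex-post: (1 + 0.0569)/(1 + 0.0900) − 1 = -3.0367%
Difference (ex-post − ex-ante) = -4.0112% → -4.01%.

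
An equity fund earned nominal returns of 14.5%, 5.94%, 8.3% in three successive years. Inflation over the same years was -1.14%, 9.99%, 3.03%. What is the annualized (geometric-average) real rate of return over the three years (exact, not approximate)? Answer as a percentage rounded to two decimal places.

5.45%

Compound the nominal returns: 1.1450 × 1.0594 × 1.0830 = 1.31369308.
Compound inflation: 0.9886 × 1.0999 × 1.0303 = 1.12030818.
Deflate: 1.31369308 / 1.12030818 = 1.17261759.
Annualized real rate = 1.17261759^(1/3) − 1 = 5.4513% → 5.45%.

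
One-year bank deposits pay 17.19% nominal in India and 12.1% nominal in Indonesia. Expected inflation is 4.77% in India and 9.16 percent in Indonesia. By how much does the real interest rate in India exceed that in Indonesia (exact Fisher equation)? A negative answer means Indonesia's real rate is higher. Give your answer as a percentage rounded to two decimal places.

9.16%

India: (1 + 0.1719)/(1 + 0.0477) − 1 = 11.8545%
Indonesia: (1 + 0.1210)/(1 + 0.0916) − 1 = 2.6933%
Differential = 11.8545% − 2.6933% = 9.1612% → 9.16%.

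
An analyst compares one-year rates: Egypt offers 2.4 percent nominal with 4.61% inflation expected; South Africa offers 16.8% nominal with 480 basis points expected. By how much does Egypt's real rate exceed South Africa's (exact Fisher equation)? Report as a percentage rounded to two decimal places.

-13.56%

Egypt: (1 + 0.0240)/(1 + 0.0461) − 1 = -2.1126%
South Africa: (1 + 0.1680)/(1 + 0.0480) − 1 = 11.4504%
Differential = -2.1126% − 11.4504% = -13.5630% → -13.56%.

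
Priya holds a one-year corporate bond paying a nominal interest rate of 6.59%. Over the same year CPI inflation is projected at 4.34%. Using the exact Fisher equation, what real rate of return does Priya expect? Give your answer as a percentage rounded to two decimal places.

2.16%

By the Fisher equation, 1 + r = (1 + i)/(1 + π).
1 + r = 1.06590 / 1.04340 = 1.021564
r = 1.021564 − 1 = 2.1564%, i.e. 2.16%.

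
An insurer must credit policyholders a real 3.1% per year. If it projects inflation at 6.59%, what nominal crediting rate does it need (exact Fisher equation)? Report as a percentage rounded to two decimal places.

(1 + i) = (1 + r)(1 + π) = 1.03100 × 1.06590 = 1.0989429
i = 1.0989429 − 1, so the required nominal rate is 9.89%.

9.89%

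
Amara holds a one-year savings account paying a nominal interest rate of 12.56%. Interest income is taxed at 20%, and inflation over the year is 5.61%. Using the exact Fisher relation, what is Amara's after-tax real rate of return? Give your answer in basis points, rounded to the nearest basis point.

420 basis points

After-tax nominal return = 12.56% × (1 − 0.2) = 10.0480%.
1 + r = 1.10048 / 1.05610 = 1.042023
After-tax real rate = 1.042023 − 1 → 420 basis points.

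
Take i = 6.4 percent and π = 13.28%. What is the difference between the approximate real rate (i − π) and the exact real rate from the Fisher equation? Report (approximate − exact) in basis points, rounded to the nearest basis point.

Approximate: r ≈ 6.400% − 13.280% = -6.8800%
Exact: (1 + 0.0640)/(1 + 0.1328) − 1 = -6.0734%
Error = -6.8800% − (-6.0734%) = -0.8066% → -81 basis points.

-81 basis points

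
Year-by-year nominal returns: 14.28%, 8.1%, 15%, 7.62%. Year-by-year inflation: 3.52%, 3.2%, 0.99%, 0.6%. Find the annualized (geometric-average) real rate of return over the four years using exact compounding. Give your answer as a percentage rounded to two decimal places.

Compound the nominal returns: 1.1428 × 1.0810 × 1.1500 × 1.0762 = 1.52892701.
Compound inflation: 1.0352 × 1.0320 × 1.0099 × 1.0060 = 1.08537625.
Deflate: 1.52892701 / 1.08537625 = 1.40866084.
Annualized real rate = 1.40866084^(1/4) − 1 = 8.9436% → 8.94%.

8.94%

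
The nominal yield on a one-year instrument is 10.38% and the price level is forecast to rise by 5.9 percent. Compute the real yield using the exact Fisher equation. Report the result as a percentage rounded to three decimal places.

4.230%

1 + r = 1.10380 / 1.05900 = 1.042304
r = 1.042304 − 1 = 4.2304%, i.e. 4.230%.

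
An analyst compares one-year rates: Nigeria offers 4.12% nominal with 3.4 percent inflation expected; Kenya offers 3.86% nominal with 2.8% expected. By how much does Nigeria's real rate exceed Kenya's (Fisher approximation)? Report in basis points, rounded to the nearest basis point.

Nigeria: 4.12% − 3.4% = 0.720%
Kenya: 3.86% − 2.8% = 1.060%
Differential = -0.340% → -34 basis points.

-34 basis points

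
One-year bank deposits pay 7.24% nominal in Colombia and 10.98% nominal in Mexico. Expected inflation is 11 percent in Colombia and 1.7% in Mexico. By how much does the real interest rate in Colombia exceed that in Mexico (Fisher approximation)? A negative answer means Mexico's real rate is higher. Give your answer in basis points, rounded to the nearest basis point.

-1304 basis points

Colombia: 7.24% − 11% = -3.760%
Mexico: 10.98% − 1.7% = 9.280%
Differential = -13.040% → -1304 basis points.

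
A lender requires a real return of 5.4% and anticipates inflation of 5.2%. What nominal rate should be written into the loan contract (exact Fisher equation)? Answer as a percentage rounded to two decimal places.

10.88%

(1 + i) = (1 + r)(1 + π) = 1.05400 × 1.05200 = 1.108808
i = 1.108808 − 1, so the required nominal rate is 10.88%.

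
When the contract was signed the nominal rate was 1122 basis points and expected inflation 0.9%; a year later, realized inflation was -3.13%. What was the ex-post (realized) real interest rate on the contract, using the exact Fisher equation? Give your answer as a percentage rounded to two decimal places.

14.81%

Ex-post: (1 + 0.1122)/(1 − 0.0313) − 1 = 14.8137%
So the realized real rate is 14.81%.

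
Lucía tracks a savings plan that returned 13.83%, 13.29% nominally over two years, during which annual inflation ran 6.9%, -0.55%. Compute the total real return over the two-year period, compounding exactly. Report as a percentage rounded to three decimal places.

21.301%

Compound the nominal returns: 1.1383 × 1.1329 = 1.289580.
Compound inflation: 1.0690 × 0.9945 = 1.063121.
Deflate: 1.289580 / 1.063121 = 1.213014.
Total real return = 1.213014 − 1 → 21.301%.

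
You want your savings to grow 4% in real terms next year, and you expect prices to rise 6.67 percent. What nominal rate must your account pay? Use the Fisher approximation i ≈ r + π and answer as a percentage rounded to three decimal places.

10.670%

i ≈ r + π = 4% + 6.67% = 10.670%.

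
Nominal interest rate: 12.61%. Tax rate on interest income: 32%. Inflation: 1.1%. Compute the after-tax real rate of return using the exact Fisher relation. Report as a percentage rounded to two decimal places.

After-tax nominal return = 12.61% × (1 − 0.32) = 8.5748%.
1 + r = 1.085748 / 1.01100 = 1.073935
After-tax real rate = 1.073935 − 1 → 7.39%.

7.39%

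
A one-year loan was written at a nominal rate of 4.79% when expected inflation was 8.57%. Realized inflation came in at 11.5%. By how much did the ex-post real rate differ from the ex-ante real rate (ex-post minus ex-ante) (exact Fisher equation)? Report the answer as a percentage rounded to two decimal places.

Ex-ante: (1 + 0.0479)/(1 + 0.0857) − 1 = -3.4816%
Ex-post: (1 + 0.0479)/(1 + 0.1150) − 1 = -6.0179%
Difference (ex-post − ex-ante) = -2.5363% → -2.54%.

-2.54%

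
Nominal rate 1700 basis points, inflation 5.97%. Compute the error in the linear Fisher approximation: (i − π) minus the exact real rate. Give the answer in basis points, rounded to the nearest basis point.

62 basis points

Approximate: r ≈ 17.000% − 5.970% = 11.0300%
Exact: (1 + 0.1700)/(1 + 0.0597) − 1 = 10.4086%
Error = 11.0300% − 10.4086% = 0.6214% → 62 basis points.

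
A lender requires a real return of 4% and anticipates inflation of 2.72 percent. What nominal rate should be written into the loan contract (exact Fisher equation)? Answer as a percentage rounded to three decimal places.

6.829%

(1 + i) = (1 + r)(1 + π) = 1.04000 × 1.02720 = 1.068288
i = 1.068288 − 1, so the required nominal rate is 6.829%.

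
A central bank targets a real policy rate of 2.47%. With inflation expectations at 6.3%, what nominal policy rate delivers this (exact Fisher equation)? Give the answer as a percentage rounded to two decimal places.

(1 + i) = (1 + r)(1 + π) = 1.02470 × 1.06300 = 1.0892561
i = 1.0892561 − 1, so the required nominal rate is 8.93%.

8.93%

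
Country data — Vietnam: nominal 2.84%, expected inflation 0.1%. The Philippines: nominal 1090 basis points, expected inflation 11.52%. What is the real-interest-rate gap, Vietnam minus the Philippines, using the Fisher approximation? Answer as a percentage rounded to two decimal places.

3.36%

Vietnam: 2.84% − 0.1% = 2.740%
The Philippines: 10.9% − 11.52% = -0.620%
Differential = 3.360% → 3.36%.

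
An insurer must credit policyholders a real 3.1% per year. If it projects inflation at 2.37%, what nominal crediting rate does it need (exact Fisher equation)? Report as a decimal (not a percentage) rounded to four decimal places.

0.0554

(1 + i) = (1 + r)(1 + π) = 1.03100 × 1.02370 = 1.0554347
i = 1.0554347 − 1, so the required nominal rate is 0.0554.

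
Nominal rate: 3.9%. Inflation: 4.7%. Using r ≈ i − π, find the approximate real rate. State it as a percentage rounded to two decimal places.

-0.80%

r ≈ i − π = 3.9% − 4.7% = -0.80%.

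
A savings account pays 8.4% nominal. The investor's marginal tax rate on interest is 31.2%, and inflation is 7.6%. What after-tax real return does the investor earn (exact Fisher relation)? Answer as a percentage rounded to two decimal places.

After-tax nominal return = 8.4% × (1 − 0.312) = 5.7792%.
1 + r = 1.057792 / 1.07600 = 0.983078
After-tax real rate = 0.983078 − 1 → -1.69%.

-1.69%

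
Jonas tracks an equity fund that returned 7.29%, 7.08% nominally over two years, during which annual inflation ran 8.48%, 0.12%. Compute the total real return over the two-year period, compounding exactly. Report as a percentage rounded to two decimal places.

5.78%

Nominal growth factor = 1.0729 × 1.0708 = 1.148861
Price-level growth factor = 1.0848 × 1.0012 = 1.086102
Real growth factor = 1.148861 / 1.086102 = 1.057784
Total real return = 1.057784 − 1 → 5.78%.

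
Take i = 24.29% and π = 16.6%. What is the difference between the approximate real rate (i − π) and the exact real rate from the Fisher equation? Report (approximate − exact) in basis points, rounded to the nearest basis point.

Approximate: r ≈ 24.290% − 16.600% = 7.6900%
Exact: (1 + 0.2429)/(1 + 0.1660) − 1 = 6.5952%
Error = 7.6900% − 6.5952% = 1.0948% → 109 basis points.

109 basis points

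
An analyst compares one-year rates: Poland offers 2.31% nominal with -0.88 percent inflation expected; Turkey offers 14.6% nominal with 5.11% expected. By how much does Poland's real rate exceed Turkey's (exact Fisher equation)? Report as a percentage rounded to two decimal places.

-5.81%

Poland: (1 + 0.0231)/(1 − 0.0088) − 1 = 3.2183%
Turkey: (1 + 0.1460)/(1 + 0.0511) − 1 = 9.0286%
Differential = 3.2183% − 9.0286% = -5.8103% → -5.81%.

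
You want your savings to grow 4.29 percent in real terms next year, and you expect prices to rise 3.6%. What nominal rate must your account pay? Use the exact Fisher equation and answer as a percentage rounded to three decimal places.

8.044%

(1 + i) = (1 + r)(1 + π) = 1.04290 × 1.03600 = 1.0804444
i = 1.0804444 − 1, so the required nominal rate is 8.044%.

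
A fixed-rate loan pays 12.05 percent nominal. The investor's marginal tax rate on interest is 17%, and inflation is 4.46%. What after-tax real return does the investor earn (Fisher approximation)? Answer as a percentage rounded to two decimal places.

After-tax nominal return = 12.05% × (1 − 0.17) = 10.0015%.
r ≈ 10.0015% − 4.46% → 5.54%.

5.54%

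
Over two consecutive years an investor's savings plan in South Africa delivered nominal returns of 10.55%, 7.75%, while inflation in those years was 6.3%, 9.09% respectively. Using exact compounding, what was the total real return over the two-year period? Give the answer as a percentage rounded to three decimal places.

Compound the nominal returns: 1.1055 × 1.0775 = 1.191176.
Compound inflation: 1.0630 × 1.0909 = 1.159627.
Deflate: 1.191176 / 1.159627 = 1.027207.
Total real return = 1.027207 − 1 → 2.721%.

2.721%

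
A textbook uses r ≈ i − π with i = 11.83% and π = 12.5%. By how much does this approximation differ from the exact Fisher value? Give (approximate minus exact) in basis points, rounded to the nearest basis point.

-7 basis points

Approximate: r ≈ 11.830% − 12.500% = -0.6700%
Exact: (1 + 0.1183)/(1 + 0.1250) − 1 = -0.5956%
Error = -0.6700% − (-0.5956%) = -0.0744% → -7 basis points.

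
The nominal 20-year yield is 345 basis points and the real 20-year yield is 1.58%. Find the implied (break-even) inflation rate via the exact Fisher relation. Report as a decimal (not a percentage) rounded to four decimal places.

0.0184

(1 + π) = (1 + i)/(1 + r) = 1.03450 / 1.01580 = 1.018409
Break-even inflation = 1.018409 − 1 → 0.0184.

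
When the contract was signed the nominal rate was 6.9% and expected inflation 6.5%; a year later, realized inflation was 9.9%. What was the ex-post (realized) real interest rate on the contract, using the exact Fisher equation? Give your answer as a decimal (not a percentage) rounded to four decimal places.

-0.0273

Ex-post: (1 + 0.0690)/(1 + 0.0990) − 1 = -2.7298%
So the realized real rate is -0.0273.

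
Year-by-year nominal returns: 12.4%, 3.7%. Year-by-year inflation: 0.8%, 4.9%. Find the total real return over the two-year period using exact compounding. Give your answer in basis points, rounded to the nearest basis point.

1023 basis points

Compound the nominal returns: 1.1240 × 1.0370 = 1.165588.
Compound inflation: 1.0080 × 1.0490 = 1.057392.
Deflate: 1.165588 / 1.057392 = 1.102323.
Total real return = 1.102323 − 1 → 1023 basis points.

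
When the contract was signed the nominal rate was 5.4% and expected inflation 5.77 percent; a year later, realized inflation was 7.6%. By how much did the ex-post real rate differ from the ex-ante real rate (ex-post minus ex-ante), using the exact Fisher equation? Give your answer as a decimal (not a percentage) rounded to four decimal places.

Ex-ante: (1 + 0.0540)/(1 + 0.0577) − 1 = -0.3498%
Ex-post: (1 + 0.0540)/(1 + 0.0760) − 1 = -2.0446%
Difference (ex-post − ex-ante) = -1.6948% → -0.0169.

-0.0169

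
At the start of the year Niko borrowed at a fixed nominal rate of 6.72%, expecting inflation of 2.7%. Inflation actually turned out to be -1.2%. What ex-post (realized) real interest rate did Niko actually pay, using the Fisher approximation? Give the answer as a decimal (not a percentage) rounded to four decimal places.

0.0792

Ex-post: 6.72% − (-1.2%) = 7.920%
So the realized real rate is 0.0792.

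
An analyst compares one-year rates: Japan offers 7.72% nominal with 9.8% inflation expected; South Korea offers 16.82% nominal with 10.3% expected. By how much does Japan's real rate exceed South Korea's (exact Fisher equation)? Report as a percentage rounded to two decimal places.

Japan: (1 + 0.0772)/(1 + 0.0980) − 1 = -1.8944%
South Korea: (1 + 0.1682)/(1 + 0.1030) − 1 = 5.9112%
Differential = -1.8944% − 5.9112% = -7.8055% → -7.81%.

-7.81%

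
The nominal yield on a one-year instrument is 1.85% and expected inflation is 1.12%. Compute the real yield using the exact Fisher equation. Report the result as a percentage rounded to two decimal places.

1 + r = 1.01850 / 1.01120 = 1.007219
r = 1.007219 − 1 = 0.7219%, i.e. 0.72%.

0.72%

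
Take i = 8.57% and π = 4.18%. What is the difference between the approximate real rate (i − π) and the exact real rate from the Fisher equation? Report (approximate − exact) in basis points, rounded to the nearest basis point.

Approximate: r ≈ 8.570% − 4.180% = 4.3900%
Exact: (1 + 0.0857)/(1 + 0.0418) − 1 = 4.2139%
Error = 4.3900% − 4.2139% = 0.1761% → 18 basis points.

18 basis points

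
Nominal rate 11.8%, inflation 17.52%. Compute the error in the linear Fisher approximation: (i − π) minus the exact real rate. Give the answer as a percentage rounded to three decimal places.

Approximate: r ≈ 11.800% − 17.520% = -5.7200%
Exact: (1 + 0.1180)/(1 + 0.1752) − 1 = -4.8673%
Error = -5.7200% − (-4.8673%) = -0.8527% → -0.853%.

-0.853%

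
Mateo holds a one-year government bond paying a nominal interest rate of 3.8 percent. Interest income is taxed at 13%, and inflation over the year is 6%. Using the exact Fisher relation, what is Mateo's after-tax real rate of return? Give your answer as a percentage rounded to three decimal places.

After-tax nominal return = 3.8% × (1 − 0.13) = 3.3060%.
1 + r = 1.03306 / 1.06000 = 0.9745849
After-tax real rate = 0.9745849 − 1 → -2.542%.

-2.542%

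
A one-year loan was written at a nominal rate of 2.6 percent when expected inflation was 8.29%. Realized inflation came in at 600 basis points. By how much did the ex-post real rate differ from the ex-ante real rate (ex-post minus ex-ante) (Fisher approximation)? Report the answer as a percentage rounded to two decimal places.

2.29%

Ex-ante: 2.6% − 8.29% = -5.690%
Ex-post: 2.6% − 6% = -3.400%
Difference (ex-post − ex-ante) = 2.2900% → 2.29%.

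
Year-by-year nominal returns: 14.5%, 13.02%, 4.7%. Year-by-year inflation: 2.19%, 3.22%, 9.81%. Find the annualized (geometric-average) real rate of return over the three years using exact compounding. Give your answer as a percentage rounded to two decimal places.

5.37%

Compound the nominal returns: 1.1450 × 1.1302 × 1.0470 = 1.35490071.
Compound inflation: 1.0219 × 1.0322 × 1.0981 = 1.15828157.
Deflate: 1.35490071 / 1.15828157 = 1.16975073.
Annualized real rate = 1.16975073^(1/3) − 1 = 5.3653% → 5.37%.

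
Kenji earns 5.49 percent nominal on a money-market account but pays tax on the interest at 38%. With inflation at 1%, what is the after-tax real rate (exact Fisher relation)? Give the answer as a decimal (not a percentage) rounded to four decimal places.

0.0238

After-tax nominal return = 5.49% × (1 − 0.38) = 3.4038%.
1 + r = 1.034038 / 1.01000 = 1.023800
After-tax real rate = 1.023800 − 1 → 0.0238.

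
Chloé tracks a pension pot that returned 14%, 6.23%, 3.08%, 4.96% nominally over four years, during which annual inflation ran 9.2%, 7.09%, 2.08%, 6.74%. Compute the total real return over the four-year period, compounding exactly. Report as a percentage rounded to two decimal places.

Compound the nominal returns: 1.1400 × 1.0623 × 1.0308 × 1.0496 = 1.310238.
Compound inflation: 1.0920 × 1.0709 × 1.0208 × 1.0674 = 1.274205.
Deflate: 1.310238 / 1.274205 = 1.028279.
Total real return = 1.028279 − 1 → 2.83%.

2.83%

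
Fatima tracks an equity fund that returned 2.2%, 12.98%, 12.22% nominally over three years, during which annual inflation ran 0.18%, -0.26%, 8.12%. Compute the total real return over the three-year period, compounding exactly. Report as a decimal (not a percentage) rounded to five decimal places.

Nominal growth factor = 1.0220 × 1.1298 × 1.1222 = 1.295755
Price-level growth factor = 1.0018 × 0.9974 × 1.0812 = 1.080330
Real growth factor = 1.295755 / 1.080330 = 1.199406
Total real return = 1.199406 − 1 → 0.19941.

0.19941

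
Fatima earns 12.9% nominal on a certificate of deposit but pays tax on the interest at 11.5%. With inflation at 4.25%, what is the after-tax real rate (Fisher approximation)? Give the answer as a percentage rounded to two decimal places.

After-tax nominal return = 12.9% × (1 − 0.115) = 11.4165%.
r ≈ 11.4165% − 4.25% → 7.17%.

7.17%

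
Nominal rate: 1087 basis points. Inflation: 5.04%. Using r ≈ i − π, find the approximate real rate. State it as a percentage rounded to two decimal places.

r ≈ i − π = 10.87% − 5.04% = 5.83%.

5.83%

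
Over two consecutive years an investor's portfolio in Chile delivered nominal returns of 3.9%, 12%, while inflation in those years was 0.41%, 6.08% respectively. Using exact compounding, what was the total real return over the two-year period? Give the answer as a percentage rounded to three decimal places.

Nominal growth factor = 1.0390 × 1.1200 = 1.163680
Price-level growth factor = 1.0041 × 1.0608 = 1.065149
Real growth factor = 1.163680 / 1.065149 = 1.092504
Total real return = 1.092504 − 1 → 9.250%.

9.250%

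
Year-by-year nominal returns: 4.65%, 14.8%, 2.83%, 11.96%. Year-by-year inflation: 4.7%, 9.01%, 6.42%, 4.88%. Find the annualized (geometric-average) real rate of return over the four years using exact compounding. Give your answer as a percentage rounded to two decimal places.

2.08%

Compound the nominal returns: 1.0465 × 1.1480 × 1.0283 × 1.1196 = 1.38313269.
Compound inflation: 1.0470 × 1.0901 × 1.0642 × 1.0488 = 1.27388128.
Deflate: 1.38313269 / 1.27388128 = 1.08576263.
Annualized real rate = 1.08576263^(1/4) − 1 = 2.0784% → 2.08%.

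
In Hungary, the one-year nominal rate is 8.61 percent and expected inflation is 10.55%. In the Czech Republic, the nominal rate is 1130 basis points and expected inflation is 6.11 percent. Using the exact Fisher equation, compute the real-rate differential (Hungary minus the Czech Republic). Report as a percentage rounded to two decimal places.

-6.65%

Hungary: (1 + 0.0861)/(1 + 0.1055) − 1 = -1.7549%
The Czech Republic: (1 + 0.1130)/(1 + 0.0611) − 1 = 4.8912%
Differential = -1.7549% − 4.8912% = -6.6460% → -6.65%.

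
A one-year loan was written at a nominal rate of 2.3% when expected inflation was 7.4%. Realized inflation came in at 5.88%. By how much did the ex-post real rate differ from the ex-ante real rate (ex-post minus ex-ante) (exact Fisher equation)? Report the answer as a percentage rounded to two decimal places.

Ex-ante: (1 + 0.0230)/(1 + 0.0740) − 1 = -4.7486%
Ex-post: (1 + 0.0230)/(1 + 0.0588) − 1 = -3.3812%
Difference (ex-post − ex-ante) = 1.3674% → 1.37%.

1.37%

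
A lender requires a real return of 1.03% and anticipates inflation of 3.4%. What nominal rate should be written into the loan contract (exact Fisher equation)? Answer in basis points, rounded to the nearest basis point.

(1 + i) = (1 + r)(1 + π) = 1.01030 × 1.03400 = 1.0446502
i = 1.0446502 − 1, so the required nominal rate is 447 basis points.

447 basis points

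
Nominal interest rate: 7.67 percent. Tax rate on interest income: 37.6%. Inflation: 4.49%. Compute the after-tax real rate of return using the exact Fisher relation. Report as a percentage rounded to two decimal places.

After-tax nominal return = 7.67% × (1 − 0.376) = 4.78608%.
1 + r = 1.0478608 / 1.04490 = 1.002834
After-tax real rate = 1.002834 − 1 → 0.28%.

0.28%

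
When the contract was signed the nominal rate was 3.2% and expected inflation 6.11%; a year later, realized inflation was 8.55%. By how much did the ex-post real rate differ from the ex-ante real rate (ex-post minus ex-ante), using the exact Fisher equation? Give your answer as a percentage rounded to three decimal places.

-2.186%

Ex-ante: (1 + 0.0320)/(1 + 0.0611) − 1 = -2.7424%
Ex-post: (1 + 0.0320)/(1 + 0.0855) − 1 = -4.9286%
Difference (ex-post − ex-ante) = -2.1862% → -2.186%.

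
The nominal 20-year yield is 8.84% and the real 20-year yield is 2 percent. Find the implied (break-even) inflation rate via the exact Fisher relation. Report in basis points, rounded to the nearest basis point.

671 basis points

(1 + π) = (1 + i)/(1 + r) = 1.08840 / 1.02000 = 1.067059
Break-even inflation = 1.067059 − 1 → 671 basis points.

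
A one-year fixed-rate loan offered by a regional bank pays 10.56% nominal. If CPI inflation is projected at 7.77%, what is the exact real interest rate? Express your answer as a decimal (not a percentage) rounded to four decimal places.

0.0259

1 + r = 1.10560 / 1.07770 = 1.025888
r = 1.025888 − 1 = 2.5888%, i.e. 0.0259.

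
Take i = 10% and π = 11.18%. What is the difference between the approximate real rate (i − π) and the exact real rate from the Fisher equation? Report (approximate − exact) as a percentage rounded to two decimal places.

-0.12%

Approximate: r ≈ 10.000% − 11.180% = -1.1800%
Exact: (1 + 0.1000)/(1 + 0.1118) − 1 = -1.0613%
Error = -1.1800% − (-1.0613%) = -0.1187% → -0.12%.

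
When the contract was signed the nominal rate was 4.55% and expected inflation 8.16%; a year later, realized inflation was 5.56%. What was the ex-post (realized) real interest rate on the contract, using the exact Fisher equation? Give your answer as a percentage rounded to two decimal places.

Ex-post: (1 + 0.0455)/(1 + 0.0556) − 1 = -0.9568%
So the realized real rate is -0.96%.

-0.96%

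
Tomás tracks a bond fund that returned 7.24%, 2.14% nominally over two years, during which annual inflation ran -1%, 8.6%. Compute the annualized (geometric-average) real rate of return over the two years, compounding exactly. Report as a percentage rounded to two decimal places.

Compound the nominal returns: 1.0724 × 1.0214 = 1.09534936.
Compound inflation: 0.9900 × 1.0860 = 1.07514000.
Deflate: 1.09534936 / 1.07514000 = 1.01879696.
Annualized real rate = 1.01879696^(1/2) − 1 = 0.9355% → 0.94%.

0.94%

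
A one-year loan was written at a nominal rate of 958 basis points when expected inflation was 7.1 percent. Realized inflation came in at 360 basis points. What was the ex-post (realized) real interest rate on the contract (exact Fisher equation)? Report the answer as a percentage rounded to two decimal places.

5.77%

Ex-post: (1 + 0.0958)/(1 + 0.0360) − 1 = 5.7722%
So the realized real rate is 5.77%.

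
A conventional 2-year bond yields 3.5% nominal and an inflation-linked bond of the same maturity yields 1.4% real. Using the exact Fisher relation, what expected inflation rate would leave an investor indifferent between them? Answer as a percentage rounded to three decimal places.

(1 + π) = (1 + i)/(1 + r) = 1.03500 / 1.01400 = 1.020710
Break-even inflation = 1.020710 − 1 → 2.071%.

2.071%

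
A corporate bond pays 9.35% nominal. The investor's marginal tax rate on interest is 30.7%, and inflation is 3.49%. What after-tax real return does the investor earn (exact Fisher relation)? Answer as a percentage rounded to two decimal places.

2.89%

After-tax nominal return = 9.35% × (1 − 0.307) = 6.47955%.
1 + r = 1.0647955 / 1.03490 = 1.028887
After-tax real rate = 1.028887 − 1 → 2.89%.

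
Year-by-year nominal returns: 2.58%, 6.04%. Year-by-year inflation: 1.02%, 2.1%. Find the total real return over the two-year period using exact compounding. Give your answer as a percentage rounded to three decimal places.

Nominal growth factor = 1.0258 × 1.0604 = 1.087758
Price-level growth factor = 1.0102 × 1.0210 = 1.031414
Real growth factor = 1.087758 / 1.031414 = 1.054628
Total real return = 1.054628 − 1 → 5.463%.

5.463%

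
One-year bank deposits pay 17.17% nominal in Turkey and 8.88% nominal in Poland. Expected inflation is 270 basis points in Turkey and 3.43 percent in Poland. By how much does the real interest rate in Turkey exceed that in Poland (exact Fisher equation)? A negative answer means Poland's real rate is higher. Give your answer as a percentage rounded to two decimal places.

8.82%

Turkey: (1 + 0.1717)/(1 + 0.0270) − 1 = 14.0896%
Poland: (1 + 0.0888)/(1 + 0.0343) − 1 = 5.2693%
Differential = 14.0896% − 5.2693% = 8.8203% → 8.82%.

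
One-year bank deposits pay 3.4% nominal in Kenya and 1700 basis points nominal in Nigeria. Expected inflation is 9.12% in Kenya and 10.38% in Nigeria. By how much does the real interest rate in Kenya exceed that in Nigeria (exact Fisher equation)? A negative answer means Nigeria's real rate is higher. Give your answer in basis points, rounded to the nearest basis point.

-1124 basis points

Kenya: (1 + 0.0340)/(1 + 0.0912) − 1 = -5.2419%
Nigeria: (1 + 0.1700)/(1 + 0.1038) − 1 = 5.9975%
Differential = -5.2419% − 5.9975% = -11.2394% → -1124 basis points.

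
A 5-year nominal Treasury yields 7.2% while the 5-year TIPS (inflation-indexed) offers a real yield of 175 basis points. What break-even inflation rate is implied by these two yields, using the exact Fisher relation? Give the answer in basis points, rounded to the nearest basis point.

536 basis points

(1 + π) = (1 + i)/(1 + r) = 1.07200 / 1.01750 = 1.053563
Break-even inflation = 1.053563 − 1 → 536 basis points.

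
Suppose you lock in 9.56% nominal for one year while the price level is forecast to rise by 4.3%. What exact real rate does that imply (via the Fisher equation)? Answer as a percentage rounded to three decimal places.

By the Fisher equation, 1 + r = (1 + i)/(1 + π).
1 + r = 1.09560 / 1.04300 = 1.050431
r = 1.050431 − 1 = 5.0431%, i.e. 5.043%.

5.043%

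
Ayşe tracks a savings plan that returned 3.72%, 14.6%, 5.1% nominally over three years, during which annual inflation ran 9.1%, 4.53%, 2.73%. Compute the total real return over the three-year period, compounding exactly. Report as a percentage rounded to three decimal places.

Compound the nominal returns: 1.0372 × 1.1460 × 1.0510 = 1.249251.
Compound inflation: 1.0910 × 1.0453 × 1.0273 = 1.171556.
Deflate: 1.249251 / 1.171556 = 1.066318.
Total real return = 1.066318 − 1 → 6.632%.

6.632%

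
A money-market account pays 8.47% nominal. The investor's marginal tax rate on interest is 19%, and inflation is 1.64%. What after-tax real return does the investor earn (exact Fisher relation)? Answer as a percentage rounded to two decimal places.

5.14%

After-tax nominal return = 8.47% × (1 − 0.19) = 6.8607%.
1 + r = 1.068607 / 1.01640 = 1.051365
After-tax real rate = 1.051365 − 1 → 5.14%.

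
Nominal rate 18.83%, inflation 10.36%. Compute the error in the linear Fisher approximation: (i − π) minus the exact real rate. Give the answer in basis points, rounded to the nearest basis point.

80 basis points

Approximate: r ≈ 18.830% − 10.360% = 8.4700%
Exact: (1 + 0.1883)/(1 + 0.1036) − 1 = 7.6749%
Error = 8.4700% − 7.6749% = 0.7951% → 80 basis points.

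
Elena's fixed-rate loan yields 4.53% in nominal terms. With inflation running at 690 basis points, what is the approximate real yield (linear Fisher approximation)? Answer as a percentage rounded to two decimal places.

-2.37%

r ≈ i − π = 4.53% − 6.9% = -2.37%.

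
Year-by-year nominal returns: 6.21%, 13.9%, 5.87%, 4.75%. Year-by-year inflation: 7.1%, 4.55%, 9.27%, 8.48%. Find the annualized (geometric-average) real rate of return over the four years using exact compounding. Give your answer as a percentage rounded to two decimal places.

Compound the nominal returns: 1.0621 × 1.1390 × 1.0587 × 1.0475 = 1.34157846.
Compound inflation: 1.0710 × 1.0455 × 1.0927 × 1.0848 = 1.32728482.
Deflate: 1.34157846 / 1.32728482 = 1.01076908.
Annualized real rate = 1.01076908^(1/4) − 1 = 0.2681% → 0.27%.

0.27%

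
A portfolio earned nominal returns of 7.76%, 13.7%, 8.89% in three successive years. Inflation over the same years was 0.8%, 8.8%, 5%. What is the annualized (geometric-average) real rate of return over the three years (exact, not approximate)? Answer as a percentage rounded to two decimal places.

5.03%

Compound the nominal returns: 1.0776 × 1.1370 × 1.0889 = 1.33415425.
Compound inflation: 1.0080 × 1.0880 × 1.0500 = 1.15153920.
Deflate: 1.33415425 / 1.15153920 = 1.15858345.
Annualized real rate = 1.15858345^(1/3) − 1 = 5.0290% → 5.03%.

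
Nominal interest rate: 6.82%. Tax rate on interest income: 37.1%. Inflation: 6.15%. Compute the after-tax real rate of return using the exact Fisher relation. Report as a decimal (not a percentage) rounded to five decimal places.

-0.01752

After-tax nominal return = 6.82% × (1 − 0.371) = 4.28978%.
1 + r = 1.0428978 / 1.06150 = 0.982476
After-tax real rate = 0.982476 − 1 → -0.01752.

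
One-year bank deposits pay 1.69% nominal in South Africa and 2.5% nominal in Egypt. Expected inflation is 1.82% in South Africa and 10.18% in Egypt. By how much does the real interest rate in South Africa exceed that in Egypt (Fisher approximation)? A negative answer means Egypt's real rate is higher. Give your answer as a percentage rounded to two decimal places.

7.55%

South Africa: 1.69% − 1.82% = -0.130%
Egypt: 2.5% − 10.18% = -7.680%
Differential = 7.550% → 7.55%.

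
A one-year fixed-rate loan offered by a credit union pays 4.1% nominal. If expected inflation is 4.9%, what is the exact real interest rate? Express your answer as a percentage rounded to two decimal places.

-0.76%

1 + r = 1.04100 / 1.04900 = 0.992374
r = 0.992374 − 1 = -0.7626%, i.e. -0.76%.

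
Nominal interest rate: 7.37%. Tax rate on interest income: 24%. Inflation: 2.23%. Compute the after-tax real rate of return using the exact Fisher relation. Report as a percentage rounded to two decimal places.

After-tax nominal return = 7.37% × (1 − 0.24) = 5.6012%.
1 + r = 1.056012 / 1.02230 = 1.032977
After-tax real rate = 1.032977 − 1 → 3.30%.

3.30%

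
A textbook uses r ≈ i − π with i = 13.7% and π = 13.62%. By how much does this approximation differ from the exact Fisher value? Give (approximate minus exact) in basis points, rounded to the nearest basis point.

Approximate: r ≈ 13.700% − 13.620% = 0.0800%
Exact: (1 + 0.1370)/(1 + 0.1362) − 1 = 0.0704%
Error = 0.0800% − 0.0704% = 0.0096% → 1 basis points.

1 basis points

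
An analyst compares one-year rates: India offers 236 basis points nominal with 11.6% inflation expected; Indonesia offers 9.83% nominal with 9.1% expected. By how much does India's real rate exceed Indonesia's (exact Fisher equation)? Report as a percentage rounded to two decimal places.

India: (1 + 0.0236)/(1 + 0.1160) − 1 = -8.2796%
Indonesia: (1 + 0.0983)/(1 + 0.0910) − 1 = 0.6691%
Differential = -8.2796% − 0.6691% = -8.9487% → -8.95%.

-8.95%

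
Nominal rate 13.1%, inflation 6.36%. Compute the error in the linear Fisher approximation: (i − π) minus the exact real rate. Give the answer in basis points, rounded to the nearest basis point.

Approximate: r ≈ 13.100% − 6.360% = 6.7400%
Exact: (1 + 0.1310)/(1 + 0.0636) − 1 = 6.3370%
Error = 6.7400% − 6.3370% = 0.4030% → 40 basis points.

40 basis points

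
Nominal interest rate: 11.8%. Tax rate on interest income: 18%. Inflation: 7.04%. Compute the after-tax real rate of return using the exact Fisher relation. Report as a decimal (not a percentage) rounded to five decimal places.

0.02463

After-tax nominal return = 11.8% × (1 − 0.18) = 9.6760%.
1 + r = 1.09676 / 1.07040 = 1.024626
After-tax real rate = 1.024626 − 1 → 0.02463.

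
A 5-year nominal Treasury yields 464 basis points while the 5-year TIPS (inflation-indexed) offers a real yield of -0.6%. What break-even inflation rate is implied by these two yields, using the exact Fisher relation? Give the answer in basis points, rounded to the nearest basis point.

(1 + π) = (1 + i)/(1 + r) = 1.04640 / 0.99400 = 1.052716
Break-even inflation = 1.052716 − 1 → 527 basis points.

527 basis points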